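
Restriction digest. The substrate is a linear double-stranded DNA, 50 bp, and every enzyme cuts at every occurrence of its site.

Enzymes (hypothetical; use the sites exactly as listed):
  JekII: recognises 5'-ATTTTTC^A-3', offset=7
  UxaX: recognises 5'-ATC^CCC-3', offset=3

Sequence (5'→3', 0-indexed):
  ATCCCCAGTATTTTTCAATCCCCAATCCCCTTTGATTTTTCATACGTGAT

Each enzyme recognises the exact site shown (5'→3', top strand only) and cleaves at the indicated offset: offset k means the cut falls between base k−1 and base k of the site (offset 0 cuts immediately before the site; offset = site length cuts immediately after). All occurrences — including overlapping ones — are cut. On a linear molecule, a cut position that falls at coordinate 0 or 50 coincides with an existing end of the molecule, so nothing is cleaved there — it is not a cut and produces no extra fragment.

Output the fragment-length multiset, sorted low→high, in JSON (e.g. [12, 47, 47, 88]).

[3,4,7,9,13,14]

Per-enzyme occurrences:
  JekII ATTTTTCA/7: at [9, 34] ⇒ [16, 41]
  UxaX ATCCCC/3: at [0, 17, 24] ⇒ [3, 20, 27]

All cut coordinates (distinct, sorted): [3, 16, 20, 27, 41]

Fragments:
  [0,3): 3 bp
  [3,16): 13 bp
  [16,20): 4 bp
  [20,27): 7 bp
  [27,41): 14 bp
  [41,50): 9 bp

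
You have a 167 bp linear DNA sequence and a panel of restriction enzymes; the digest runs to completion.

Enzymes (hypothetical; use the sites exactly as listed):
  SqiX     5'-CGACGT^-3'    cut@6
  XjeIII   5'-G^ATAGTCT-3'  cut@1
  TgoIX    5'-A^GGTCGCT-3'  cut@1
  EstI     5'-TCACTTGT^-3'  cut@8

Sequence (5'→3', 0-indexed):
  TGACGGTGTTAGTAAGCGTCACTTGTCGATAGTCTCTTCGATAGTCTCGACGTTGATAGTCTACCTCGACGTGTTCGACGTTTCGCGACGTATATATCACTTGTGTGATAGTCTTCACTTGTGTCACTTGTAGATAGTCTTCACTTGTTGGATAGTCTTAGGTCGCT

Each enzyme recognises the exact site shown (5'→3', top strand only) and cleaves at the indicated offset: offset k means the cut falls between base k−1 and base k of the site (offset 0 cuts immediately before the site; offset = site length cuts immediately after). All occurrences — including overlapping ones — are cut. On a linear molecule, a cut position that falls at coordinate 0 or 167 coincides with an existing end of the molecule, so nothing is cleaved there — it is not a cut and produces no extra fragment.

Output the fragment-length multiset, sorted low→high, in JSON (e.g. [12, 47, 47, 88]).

[2,2,2,3,3,7,9,9,9,10,12,13,13,15,15,17,26]

Site scan:
  SqiX CGACGT/6: at [47, 66, 75, 85] ⇒ [53, 72, 81, 91]
  XjeIII GATAGTCT/1: at [27, 39, 54, 106, 132, 150] ⇒ [28, 40, 55, 107, 133, 151]
  TgoIX AGGTCGCT/1: at [159] ⇒ [160]
  EstI TCACTTGT/8: at [18, 96, 114, 123, 140] ⇒ [26, 104, 122, 131, 148]

All cut coordinates (distinct, sorted): [26, 28, 40, 53, 55, 72, 81, 91, 104, 107, 122, 131, 133, 148, 151, 160]

Fragment lengths:
  [0,26): 26 bp
  [26,28): 2 bp
  [28,40): 12 bp
  [40,53): 13 bp
  [53,55): 2 bp
  [55,72): 17 bp
  [72,81): 9 bp
  [81,91): 10 bp
  [91,104): 13 bp
  [104,107): 3 bp
  [107,122): 15 bp
  [122,131): 9 bp
  [131,133): 2 bp
  [133,148): 15 bp
  [148,151): 3 bp
  [151,160): 9 bp
  [160,167): 7 bp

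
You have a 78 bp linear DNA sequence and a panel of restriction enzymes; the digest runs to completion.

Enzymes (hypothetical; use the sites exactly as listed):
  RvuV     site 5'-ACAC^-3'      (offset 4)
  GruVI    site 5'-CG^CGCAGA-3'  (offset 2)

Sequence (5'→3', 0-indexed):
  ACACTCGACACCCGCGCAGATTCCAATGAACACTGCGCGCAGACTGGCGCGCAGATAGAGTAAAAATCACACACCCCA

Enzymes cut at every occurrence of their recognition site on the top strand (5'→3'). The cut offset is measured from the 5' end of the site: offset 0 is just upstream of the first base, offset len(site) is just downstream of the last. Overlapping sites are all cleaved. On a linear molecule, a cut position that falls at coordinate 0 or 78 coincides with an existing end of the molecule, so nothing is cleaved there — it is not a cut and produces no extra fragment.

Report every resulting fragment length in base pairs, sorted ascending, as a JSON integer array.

[2,3,4,4,4,7,12,19,23]

Per-enzyme occurrences:
  RvuV ACAC/4: at [0, 7, 29, 68, 70] ⇒ [4, 11, 33, 72, 74]
  GruVI CGCGCAGA/2: at [12, 35, 47] ⇒ [14, 37, 49]

All cut coordinates (distinct, sorted): [4, 11, 14, 33, 37, 49, 72, 74]

Fragments:
  [0,4): 4 bp
  [4,11): 7 bp
  [11,14): 3 bp
  [14,33): 19 bp
  [33,37): 4 bp
  [37,49): 12 bp
  [49,72): 23 bp
  [72,74): 2 bp
  [74,78): 4 bp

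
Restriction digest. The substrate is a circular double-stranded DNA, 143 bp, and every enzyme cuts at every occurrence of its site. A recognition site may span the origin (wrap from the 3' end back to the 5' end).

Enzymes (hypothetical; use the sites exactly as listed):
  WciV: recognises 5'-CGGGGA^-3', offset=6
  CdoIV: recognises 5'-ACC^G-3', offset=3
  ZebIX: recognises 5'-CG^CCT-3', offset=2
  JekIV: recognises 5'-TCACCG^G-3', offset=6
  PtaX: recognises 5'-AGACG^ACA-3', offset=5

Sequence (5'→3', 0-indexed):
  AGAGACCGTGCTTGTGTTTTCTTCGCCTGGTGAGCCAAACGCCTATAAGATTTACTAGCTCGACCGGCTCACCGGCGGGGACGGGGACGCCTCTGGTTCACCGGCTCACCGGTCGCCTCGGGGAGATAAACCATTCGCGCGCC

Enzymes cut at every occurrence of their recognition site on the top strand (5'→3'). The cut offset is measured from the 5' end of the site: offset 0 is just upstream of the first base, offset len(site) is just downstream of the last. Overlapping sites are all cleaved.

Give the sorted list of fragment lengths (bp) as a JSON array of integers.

Scan for sites:
  WciV (CGGGGA, off=6): starts [75, 81, 118] → cuts [81, 87, 124]
  CdoIV (ACCG, off=3): starts [4, 62, 70, 99, 107] → cuts [7, 65, 73, 102, 110]
  ZebIX (CGCCT, off=2): starts [23, 39, 87, 113] → cuts [25, 41, 89, 115]
  JekIV (TCACCGG, off=6): starts [68, 97, 105] → cuts [74, 103, 111]
  PtaX (AGACGACA, off=5): no sites

All cut coordinates (distinct, sorted): [7, 25, 41, 65, 73, 74, 81, 87, 89, 102, 103, 110, 111, 115, 124]

Fragments:
  7→25: 18 bp
  25→41: 16 bp
  41→65: 24 bp
  65→73: 8 bp
  73→74: 1 bp
  74→81: 7 bp
  81→87: 6 bp
  87→89: 2 bp
  89→102: 13 bp
  102→103: 1 bp
  103→110: 7 bp
  110→111: 1 bp
  111→115: 4 bp
  115→124: 9 bp
  124→7 (wrap): 143-124+7 = 26 bp

[1,1,1,2,4,6,7,7,8,9,13,16,18,24,26]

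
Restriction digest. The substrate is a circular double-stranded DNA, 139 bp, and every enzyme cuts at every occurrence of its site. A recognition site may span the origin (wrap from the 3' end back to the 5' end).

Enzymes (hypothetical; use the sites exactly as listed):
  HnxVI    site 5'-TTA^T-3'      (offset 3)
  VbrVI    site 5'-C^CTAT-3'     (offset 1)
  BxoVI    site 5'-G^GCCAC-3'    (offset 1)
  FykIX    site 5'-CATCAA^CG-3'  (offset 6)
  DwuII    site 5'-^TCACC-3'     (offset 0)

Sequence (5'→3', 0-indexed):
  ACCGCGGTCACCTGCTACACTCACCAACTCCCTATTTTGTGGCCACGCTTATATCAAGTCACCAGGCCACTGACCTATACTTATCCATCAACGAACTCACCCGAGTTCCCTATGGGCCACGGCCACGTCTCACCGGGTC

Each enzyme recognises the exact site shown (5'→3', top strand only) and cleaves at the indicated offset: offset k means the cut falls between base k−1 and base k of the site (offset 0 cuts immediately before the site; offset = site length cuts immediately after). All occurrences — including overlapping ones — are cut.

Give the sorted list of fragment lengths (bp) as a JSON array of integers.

Per-enzyme occurrences:
  HnxVI (TTAT, off=3): starts [48, 80] → cuts [51, 83]
  VbrVI (CCTAT, off=1): starts [30, 73, 108] → cuts [31, 74, 109]
  BxoVI (GGCCAC, off=1): starts [40, 64, 114, 120] → cuts [41, 65, 115, 121]
  FykIX (CATCAACG, off=6): starts [85] → cuts [91]
  DwuII (TCACC, off=0): starts [7, 20, 58, 96, 129, 137] → cuts [7, 20, 58, 96, 129, 137]

All cut coordinates (distinct, sorted): [7, 20, 31, 41, 51, 58, 65, 74, 83, 91, 96, 109, 115, 121, 129, 137]

Fragment lengths:
  7→20: 13 bp
  20→31: 11 bp
  31→41: 10 bp
  41→51: 10 bp
  51→58: 7 bp
  58→65: 7 bp
  65→74: 9 bp
  74→83: 9 bp
  83→91: 8 bp
  91→96: 5 bp
  96→109: 13 bp
  109→115: 6 bp
  115→121: 6 bp
  121→129: 8 bp
  129→137: 8 bp
  137→7 (wrap): 139-137+7 = 9 bp

[5,6,6,7,7,8,8,8,9,9,9,10,10,11,13,13]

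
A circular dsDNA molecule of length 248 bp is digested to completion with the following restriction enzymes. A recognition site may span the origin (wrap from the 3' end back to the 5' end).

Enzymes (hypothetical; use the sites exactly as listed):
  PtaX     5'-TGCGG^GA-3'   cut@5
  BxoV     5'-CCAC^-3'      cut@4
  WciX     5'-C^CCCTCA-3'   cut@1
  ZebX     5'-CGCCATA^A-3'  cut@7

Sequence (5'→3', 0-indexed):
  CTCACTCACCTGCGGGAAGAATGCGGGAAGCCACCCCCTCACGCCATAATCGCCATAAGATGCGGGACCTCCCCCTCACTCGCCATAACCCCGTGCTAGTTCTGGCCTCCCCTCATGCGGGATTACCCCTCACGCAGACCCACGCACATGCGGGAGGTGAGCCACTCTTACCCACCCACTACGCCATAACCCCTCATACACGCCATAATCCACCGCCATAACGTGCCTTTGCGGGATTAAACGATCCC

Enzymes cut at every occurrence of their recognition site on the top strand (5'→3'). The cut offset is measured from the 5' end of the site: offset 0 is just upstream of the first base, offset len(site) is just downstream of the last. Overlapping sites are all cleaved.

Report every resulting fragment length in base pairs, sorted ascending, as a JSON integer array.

Scan for sites:
  PtaX (TGCGGGA, off=5): starts [10, 21, 60, 115, 148, 229] → cuts [15, 26, 65, 120, 153, 234]
  BxoV (CCAC, off=4): starts [30, 139, 161, 171, 175, 209] → cuts [34, 143, 165, 175, 179, 213]
  WciX (CCCCTCA, off=1): starts [34, 71, 108, 125, 189, 245] → cuts [35, 72, 109, 126, 190, 246]
  ZebX (CGCCATAA, off=7): starts [41, 50, 80, 181, 200, 213] → cuts [48, 57, 87, 188, 207, 220]

Pooled cuts: [15, 26, 34, 35, 48, 57, 65, 72, 87, 109, 120, 126, 143, 153, 165, 175, 179, 188, 190, 207, 213, 220, 234, 246]

Fragments:
  15→26: 11 bp
  26→34: 8 bp
  34→35: 1 bp
  35→48: 13 bp
  48→57: 9 bp
  57→65: 8 bp
  65→72: 7 bp
  72→87: 15 bp
  87→109: 22 bp
  109→120: 11 bp
  120→126: 6 bp
  126→143: 17 bp
  143→153: 10 bp
  153→165: 12 bp
  165→175: 10 bp
  175→179: 4 bp
  179→188: 9 bp
  188→190: 2 bp
  190→207: 17 bp
  207→213: 6 bp
  213→220: 7 bp
  220→234: 14 bp
  234→246: 12 bp
  246→15 (wrap): 248-246+15 = 17 bp

[1,2,4,6,6,7,7,8,8,9,9,10,10,11,11,12,12,13,14,15,17,17,17,22]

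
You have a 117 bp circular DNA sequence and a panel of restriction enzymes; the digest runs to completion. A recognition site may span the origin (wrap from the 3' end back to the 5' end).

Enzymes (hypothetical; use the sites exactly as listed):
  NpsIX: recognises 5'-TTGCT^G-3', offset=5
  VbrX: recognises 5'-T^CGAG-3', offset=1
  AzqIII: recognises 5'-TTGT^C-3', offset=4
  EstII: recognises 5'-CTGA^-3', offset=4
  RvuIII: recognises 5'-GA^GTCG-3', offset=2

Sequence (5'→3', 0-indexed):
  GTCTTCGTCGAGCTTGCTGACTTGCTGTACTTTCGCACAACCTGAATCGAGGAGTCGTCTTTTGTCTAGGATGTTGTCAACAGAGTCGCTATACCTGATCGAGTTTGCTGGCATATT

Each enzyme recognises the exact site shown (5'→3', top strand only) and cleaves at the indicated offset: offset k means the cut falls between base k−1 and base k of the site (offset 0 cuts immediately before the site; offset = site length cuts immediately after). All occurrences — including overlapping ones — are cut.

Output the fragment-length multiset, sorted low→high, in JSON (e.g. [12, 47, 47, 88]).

[1,2,2,6,6,6,7,10,10,10,12,12,14,19]

Site scan:
  NpsIX (TTGCTG, off=5): starts [13, 21, 104] → cuts [18, 26, 109]
  VbrX (TCGAG, off=1): starts [7, 46, 98] → cuts [8, 47, 99]
  AzqIII (TTGTC, off=4): starts [61, 73, 115] → cuts [2, 65, 77]
  EstII (CTGA, off=4): starts [16, 41, 94] → cuts [20, 45, 98]
  RvuIII (GAGTCG, off=2): starts [51, 82] → cuts [53, 84]

Pooled cuts: [2, 8, 18, 20, 26, 45, 47, 53, 65, 77, 84, 98, 99, 109]

Fragment lengths:
  2→8: 6 bp
  8→18: 10 bp
  18→20: 2 bp
  20→26: 6 bp
  26→45: 19 bp
  45→47: 2 bp
  47→53: 6 bp
  53→65: 12 bp
  65→77: 12 bp
  77→84: 7 bp
  84→98: 14 bp
  98→99: 1 bp
  99→109: 10 bp
  109→2 (wrap): 117-109+2 = 10 bp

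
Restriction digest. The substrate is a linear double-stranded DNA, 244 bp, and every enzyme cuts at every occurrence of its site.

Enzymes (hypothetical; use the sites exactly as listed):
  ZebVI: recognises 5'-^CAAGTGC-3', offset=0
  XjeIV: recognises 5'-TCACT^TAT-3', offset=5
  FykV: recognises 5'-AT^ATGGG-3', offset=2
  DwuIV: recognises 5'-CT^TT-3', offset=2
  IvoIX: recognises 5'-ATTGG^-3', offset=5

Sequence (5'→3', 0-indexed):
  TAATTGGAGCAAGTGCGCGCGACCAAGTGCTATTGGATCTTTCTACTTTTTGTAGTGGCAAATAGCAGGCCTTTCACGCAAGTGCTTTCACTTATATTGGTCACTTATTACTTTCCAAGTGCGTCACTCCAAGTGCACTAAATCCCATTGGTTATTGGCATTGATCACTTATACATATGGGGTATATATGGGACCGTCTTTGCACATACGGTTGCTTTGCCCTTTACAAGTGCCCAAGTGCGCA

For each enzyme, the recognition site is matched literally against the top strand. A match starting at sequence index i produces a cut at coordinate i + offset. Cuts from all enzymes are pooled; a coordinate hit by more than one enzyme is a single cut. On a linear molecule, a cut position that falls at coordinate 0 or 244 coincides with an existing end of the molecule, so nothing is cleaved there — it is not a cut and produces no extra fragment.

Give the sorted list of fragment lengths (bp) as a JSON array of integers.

Per-enzyme occurrences:
  ZebVI (CAAGTGC, off=0): starts [9, 23, 78, 115, 129, 226, 234] → cuts [9, 23, 78, 115, 129, 226, 234]
  XjeIV (TCACTTAT, off=5): starts [87, 100, 164] → cuts [92, 105, 169]
  FykV (ATATGGG, off=2): starts [174, 185] → cuts [176, 187]
  DwuIV (CTTT, off=2): starts [38, 45, 70, 84, 110, 197, 214, 221] → cuts [40, 47, 72, 86, 112, 199, 216, 223]
  IvoIX (ATTGG, off=5): starts [2, 31, 95, 146, 153] → cuts [7, 36, 100, 151, 158]

All cut coordinates (distinct, sorted): [7, 9, 23, 36, 40, 47, 72, 78, 86, 92, 100, 105, 112, 115, 129, 151, 158, 169, 176, 187, 199, 216, 223, 226, 234]

Fragments:
  [0,7): 7 bp
  [7,9): 2 bp
  [9,23): 14 bp
  [23,36): 13 bp
  [36,40): 4 bp
  [40,47): 7 bp
  [47,72): 25 bp
  [72,78): 6 bp
  [78,86): 8 bp
  [86,92): 6 bp
  [92,100): 8 bp
  [100,105): 5 bp
  [105,112): 7 bp
  [112,115): 3 bp
  [115,129): 14 bp
  [129,151): 22 bp
  [151,158): 7 bp
  [158,169): 11 bp
  [169,176): 7 bp
  [176,187): 11 bp
  [187,199): 12 bp
  [199,216): 17 bp
  [216,223): 7 bp
  [223,226): 3 bp
  [226,234): 8 bp
  [234,244): 10 bp

[2,3,3,4,5,6,6,7,7,7,7,7,7,8,8,8,10,11,11,12,13,14,14,17,22,25]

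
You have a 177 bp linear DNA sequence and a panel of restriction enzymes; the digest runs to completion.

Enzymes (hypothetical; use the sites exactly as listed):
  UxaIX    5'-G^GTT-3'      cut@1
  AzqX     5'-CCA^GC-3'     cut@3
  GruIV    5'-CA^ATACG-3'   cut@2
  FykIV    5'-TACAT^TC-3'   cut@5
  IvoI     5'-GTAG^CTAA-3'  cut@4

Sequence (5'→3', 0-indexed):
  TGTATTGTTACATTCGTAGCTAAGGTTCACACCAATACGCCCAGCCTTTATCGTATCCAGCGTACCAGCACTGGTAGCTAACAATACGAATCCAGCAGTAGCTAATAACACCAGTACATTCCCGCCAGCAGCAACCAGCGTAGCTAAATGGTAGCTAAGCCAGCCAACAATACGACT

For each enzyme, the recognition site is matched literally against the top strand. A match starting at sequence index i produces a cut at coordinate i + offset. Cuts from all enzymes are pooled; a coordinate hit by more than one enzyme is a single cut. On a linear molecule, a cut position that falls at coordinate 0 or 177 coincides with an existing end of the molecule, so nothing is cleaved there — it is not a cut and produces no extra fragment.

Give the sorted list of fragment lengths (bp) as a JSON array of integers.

Site scan:
  UxaIX GGTT/1: at [23] ⇒ [24]
  AzqX CCAGC/3: at [40, 56, 64, 91, 124, 134, 159] ⇒ [43, 59, 67, 94, 127, 137, 162]
  GruIV CAATACG/2: at [32, 81, 167] ⇒ [34, 83, 169]
  FykIV TACATTC/5: at [8, 114] ⇒ [13, 119]
  IvoI GTAGCTAA/4: at [15, 73, 97, 139, 150] ⇒ [19, 77, 101, 143, 154]

Pooled cuts: [13, 19, 24, 34, 43, 59, 67, 77, 83, 94, 101, 119, 127, 137, 143, 154, 162, 169]

Fragments:
  [0,13): 13 bp
  [13,19): 6 bp
  [19,24): 5 bp
  [24,34): 10 bp
  [34,43): 9 bp
  [43,59): 16 bp
  [59,67): 8 bp
  [67,77): 10 bp
  [77,83): 6 bp
  [83,94): 11 bp
  [94,101): 7 bp
  [101,119): 18 bp
  [119,127): 8 bp
  [127,137): 10 bp
  [137,143): 6 bp
  [143,154): 11 bp
  [154,162): 8 bp
  [162,169): 7 bp
  [169,177): 8 bp

[5,6,6,6,7,7,8,8,8,8,9,10,10,10,11,11,13,16,18]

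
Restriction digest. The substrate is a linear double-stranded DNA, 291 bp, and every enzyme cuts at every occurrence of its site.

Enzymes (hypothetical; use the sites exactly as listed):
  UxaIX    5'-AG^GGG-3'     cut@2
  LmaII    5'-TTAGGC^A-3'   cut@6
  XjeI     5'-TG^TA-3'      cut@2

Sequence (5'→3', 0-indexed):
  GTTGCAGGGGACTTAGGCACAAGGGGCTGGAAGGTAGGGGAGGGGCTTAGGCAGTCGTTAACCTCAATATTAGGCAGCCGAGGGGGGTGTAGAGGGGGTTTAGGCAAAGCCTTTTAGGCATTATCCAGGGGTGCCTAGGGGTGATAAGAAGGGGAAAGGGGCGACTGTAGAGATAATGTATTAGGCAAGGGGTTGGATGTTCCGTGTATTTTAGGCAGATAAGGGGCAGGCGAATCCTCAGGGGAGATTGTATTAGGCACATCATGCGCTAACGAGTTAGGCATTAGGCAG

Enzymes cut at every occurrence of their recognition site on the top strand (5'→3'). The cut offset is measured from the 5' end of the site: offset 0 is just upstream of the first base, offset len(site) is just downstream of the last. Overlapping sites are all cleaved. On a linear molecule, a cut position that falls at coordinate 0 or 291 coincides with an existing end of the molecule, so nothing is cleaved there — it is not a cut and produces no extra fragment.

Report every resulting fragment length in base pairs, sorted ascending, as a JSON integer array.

[2,3,5,5,5,7,7,7,7,7,7,8,8,9,9,9,10,10,10,11,11,11,13,14,14,17,18,23,24]

Scan for sites:
  UxaIX (AGGGG, off=2): starts [5, 21, 35, 40, 80, 92, 126, 136, 149, 156, 187, 221, 239] → cuts [7, 23, 37, 42, 82, 94, 128, 138, 151, 158, 189, 223, 241]
  LmaII (TTAGGCA, off=6): starts [12, 46, 69, 99, 113, 180, 210, 252, 276, 283] → cuts [18, 52, 75, 105, 119, 186, 216, 258, 282, 289]
  XjeI (TGTA, off=2): starts [87, 165, 176, 204, 248] → cuts [89, 167, 178, 206, 250]

Pooled cuts: [7, 18, 23, 37, 42, 52, 75, 82, 89, 94, 105, 119, 128, 138, 151, 158, 167, 178, 186, 189, 206, 216, 223, 241, 250, 258, 282, 289]

Fragments:
  [0,7): 7 bp
  [7,18): 11 bp
  [18,23): 5 bp
  [23,37): 14 bp
  [37,42): 5 bp
  [42,52): 10 bp
  [52,75): 23 bp
  [75,82): 7 bp
  [82,89): 7 bp
  [89,94): 5 bp
  [94,105): 11 bp
  [105,119): 14 bp
  [119,128): 9 bp
  [128,138): 10 bp
  [138,151): 13 bp
  [151,158): 7 bp
  [158,167): 9 bp
  [167,178): 11 bp
  [178,186): 8 bp
  [186,189): 3 bp
  [189,206): 17 bp
  [206,216): 10 bp
  [216,223): 7 bp
  [223,241): 18 bp
  [241,250): 9 bp
  [250,258): 8 bp
  [258,282): 24 bp
  [282,289): 7 bp
  [289,291): 2 bp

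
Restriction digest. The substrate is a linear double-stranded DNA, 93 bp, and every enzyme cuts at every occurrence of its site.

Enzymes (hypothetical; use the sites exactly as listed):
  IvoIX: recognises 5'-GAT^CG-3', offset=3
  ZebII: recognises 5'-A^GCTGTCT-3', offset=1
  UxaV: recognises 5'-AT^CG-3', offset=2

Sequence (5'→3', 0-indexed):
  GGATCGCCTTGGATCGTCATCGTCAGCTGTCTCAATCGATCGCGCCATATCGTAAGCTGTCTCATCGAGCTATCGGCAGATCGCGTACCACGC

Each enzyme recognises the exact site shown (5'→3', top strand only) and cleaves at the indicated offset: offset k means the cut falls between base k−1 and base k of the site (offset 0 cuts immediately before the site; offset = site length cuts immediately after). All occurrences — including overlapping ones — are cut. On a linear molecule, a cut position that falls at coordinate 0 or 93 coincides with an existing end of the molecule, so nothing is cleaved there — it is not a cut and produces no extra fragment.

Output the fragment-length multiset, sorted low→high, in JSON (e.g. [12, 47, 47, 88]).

Scan for sites:
  IvoIX (GATCG, off=3): starts [1, 11, 37, 78] → cuts [4, 14, 40, 81]
  ZebII (AGCTGTCT, off=1): starts [24, 54] → cuts [25, 55]
  UxaV (ATCG, off=2): starts [2, 12, 18, 34, 38, 48, 63, 71, 79] → cuts [4, 14, 20, 36, 40, 50, 65, 73, 81]

All cut coordinates (distinct, sorted): [4, 14, 20, 25, 36, 40, 50, 55, 65, 73, 81]

Fragments:
  [0,4): 4 bp
  [4,14): 10 bp
  [14,20): 6 bp
  [20,25): 5 bp
  [25,36): 11 bp
  [36,40): 4 bp
  [40,50): 10 bp
  [50,55): 5 bp
  [55,65): 10 bp
  [65,73): 8 bp
  [73,81): 8 bp
  [81,93): 12 bp

[4,4,5,5,6,8,8,10,10,10,11,12]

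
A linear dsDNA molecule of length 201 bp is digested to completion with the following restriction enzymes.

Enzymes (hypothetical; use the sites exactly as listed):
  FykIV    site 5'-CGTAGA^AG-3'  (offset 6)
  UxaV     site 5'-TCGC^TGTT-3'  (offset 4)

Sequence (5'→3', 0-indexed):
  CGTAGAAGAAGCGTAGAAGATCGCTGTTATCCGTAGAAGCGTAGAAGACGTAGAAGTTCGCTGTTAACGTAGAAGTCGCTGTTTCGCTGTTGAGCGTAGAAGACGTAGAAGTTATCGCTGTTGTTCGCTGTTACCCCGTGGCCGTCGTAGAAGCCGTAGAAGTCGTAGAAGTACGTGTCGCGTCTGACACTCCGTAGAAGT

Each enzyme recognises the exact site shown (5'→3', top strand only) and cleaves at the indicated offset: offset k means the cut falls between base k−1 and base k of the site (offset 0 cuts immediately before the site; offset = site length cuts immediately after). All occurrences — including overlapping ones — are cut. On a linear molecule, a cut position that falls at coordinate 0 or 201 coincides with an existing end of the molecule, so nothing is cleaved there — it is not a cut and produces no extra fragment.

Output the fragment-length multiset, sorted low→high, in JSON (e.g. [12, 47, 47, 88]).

[3,6,6,7,7,8,8,9,9,9,9,9,10,11,12,13,13,23,29]

Scan for sites:
  FykIV CGTAGAAG/6: at [0, 11, 31, 39, 48, 67, 94, 103, 145, 154, 163, 192] ⇒ [6, 17, 37, 45, 54, 73, 100, 109, 151, 160, 169, 198]
  UxaV TCGCTGTT/4: at [20, 57, 75, 83, 114, 124] ⇒ [24, 61, 79, 87, 118, 128]

Pooled cuts: [6, 17, 24, 37, 45, 54, 61, 73, 79, 87, 100, 109, 118, 128, 151, 160, 169, 198]

Fragments:
  [0,6): 6 bp
  [6,17): 11 bp
  [17,24): 7 bp
  [24,37): 13 bp
  [37,45): 8 bp
  [45,54): 9 bp
  [54,61): 7 bp
  [61,73): 12 bp
  [73,79): 6 bp
  [79,87): 8 bp
  [87,100): 13 bp
  [100,109): 9 bp
  [109,118): 9 bp
  [118,128): 10 bp
  [128,151): 23 bp
  [151,160): 9 bp
  [160,169): 9 bp
  [169,198): 29 bp
  [198,201): 3 bp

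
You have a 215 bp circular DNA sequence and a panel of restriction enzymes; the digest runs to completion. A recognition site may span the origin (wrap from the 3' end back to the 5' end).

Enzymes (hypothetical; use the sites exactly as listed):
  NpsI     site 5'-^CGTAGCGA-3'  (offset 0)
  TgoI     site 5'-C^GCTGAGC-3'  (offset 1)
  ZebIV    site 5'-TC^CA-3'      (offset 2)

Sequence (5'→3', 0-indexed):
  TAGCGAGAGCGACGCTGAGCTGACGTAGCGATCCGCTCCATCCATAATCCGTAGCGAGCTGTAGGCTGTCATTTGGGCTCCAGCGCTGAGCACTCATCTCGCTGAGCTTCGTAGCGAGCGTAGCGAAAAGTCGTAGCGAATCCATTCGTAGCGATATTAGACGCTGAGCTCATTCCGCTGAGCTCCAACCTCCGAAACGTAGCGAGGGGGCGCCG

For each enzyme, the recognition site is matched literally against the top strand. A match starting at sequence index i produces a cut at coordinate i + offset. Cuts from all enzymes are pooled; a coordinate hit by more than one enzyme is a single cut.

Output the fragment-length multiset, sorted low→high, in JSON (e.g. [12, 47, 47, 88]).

[4,4,4,7,9,9,9,10,11,12,13,14,15,15,16,16,16,31]

Scan for sites:
  NpsI CGTAGCGA/0: at [23, 49, 109, 118, 131, 146, 197, 213] ⇒ [23, 49, 109, 118, 131, 146, 197, 213]
  TgoI CGCTGAGC/1: at [12, 83, 99, 161, 175] ⇒ [13, 84, 100, 162, 176]
  ZebIV TCCA/2: at [36, 40, 78, 140, 183] ⇒ [38, 42, 80, 142, 185]

Pooled cuts: [13, 23, 38, 42, 49, 80, 84, 100, 109, 118, 131, 142, 146, 162, 176, 185, 197, 213]

Fragment lengths:
  13→23: 10 bp
  23→38: 15 bp
  38→42: 4 bp
  42→49: 7 bp
  49→80: 31 bp
  80→84: 4 bp
  84→100: 16 bp
  100→109: 9 bp
  109→118: 9 bp
  118→131: 13 bp
  131→142: 11 bp
  142→146: 4 bp
  146→162: 16 bp
  162→176: 14 bp
  176→185: 9 bp
  185→197: 12 bp
  197→213: 16 bp
  213→13 (wrap): 215-213+13 = 15 bp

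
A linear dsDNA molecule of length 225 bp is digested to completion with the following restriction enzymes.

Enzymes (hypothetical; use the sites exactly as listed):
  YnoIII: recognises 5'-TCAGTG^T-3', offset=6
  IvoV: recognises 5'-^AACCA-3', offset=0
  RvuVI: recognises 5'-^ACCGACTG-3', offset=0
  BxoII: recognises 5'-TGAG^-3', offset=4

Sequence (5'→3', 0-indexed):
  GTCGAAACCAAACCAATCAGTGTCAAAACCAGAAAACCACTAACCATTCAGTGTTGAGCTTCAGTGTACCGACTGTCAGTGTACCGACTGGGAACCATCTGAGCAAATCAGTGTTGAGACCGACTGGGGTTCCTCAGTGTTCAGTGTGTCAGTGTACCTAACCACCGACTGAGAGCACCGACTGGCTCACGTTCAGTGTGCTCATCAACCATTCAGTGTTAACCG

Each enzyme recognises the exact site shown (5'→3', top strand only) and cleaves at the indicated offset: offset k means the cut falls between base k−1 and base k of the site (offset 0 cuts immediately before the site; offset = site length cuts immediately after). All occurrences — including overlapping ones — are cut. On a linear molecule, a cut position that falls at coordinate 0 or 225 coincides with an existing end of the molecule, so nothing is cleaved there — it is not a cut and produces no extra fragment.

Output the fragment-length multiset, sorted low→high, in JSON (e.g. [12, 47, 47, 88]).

[1,1,3,4,4,5,5,5,5,5,7,7,7,8,8,8,8,10,10,10,11,12,12,12,14,21,22]

Per-enzyme occurrences:
  YnoIII TCAGTGT/6: at [16, 47, 60, 75, 107, 133, 140, 148, 192, 212] ⇒ [22, 53, 66, 81, 113, 139, 146, 154, 198, 218]
  IvoV AACCA/0: at [5, 10, 26, 34, 41, 92, 159, 206] ⇒ [5, 10, 26, 34, 41, 92, 159, 206]
  RvuVI ACCGACTG/0: at [67, 82, 118, 163, 176] ⇒ [67, 82, 118, 163, 176]
  BxoII TGAG/4: at [54, 99, 114, 169] ⇒ [58, 103, 118, 173]

Pooled cuts: [5, 10, 22, 26, 34, 41, 53, 58, 66, 67, 81, 82, 92, 103, 113, 118, 139, 146, 154, 159, 163, 173, 176, 198, 206, 218]

Fragment lengths:
  [0,5): 5 bp
  [5,10): 5 bp
  [10,22): 12 bp
  [22,26): 4 bp
  [26,34): 8 bp
  [34,41): 7 bp
  [41,53): 12 bp
  [53,58): 5 bp
  [58,66): 8 bp
  [66,67): 1 bp
  [67,81): 14 bp
  [81,82): 1 bp
  [82,92): 10 bp
  [92,103): 11 bp
  [103,113): 10 bp
  [113,118): 5 bp
  [118,139): 21 bp
  [139,146): 7 bp
  [146,154): 8 bp
  [154,159): 5 bp
  [159,163): 4 bp
  [163,173): 10 bp
  [173,176): 3 bp
  [176,198): 22 bp
  [198,206): 8 bp
  [206,218): 12 bp
  [218,225): 7 bp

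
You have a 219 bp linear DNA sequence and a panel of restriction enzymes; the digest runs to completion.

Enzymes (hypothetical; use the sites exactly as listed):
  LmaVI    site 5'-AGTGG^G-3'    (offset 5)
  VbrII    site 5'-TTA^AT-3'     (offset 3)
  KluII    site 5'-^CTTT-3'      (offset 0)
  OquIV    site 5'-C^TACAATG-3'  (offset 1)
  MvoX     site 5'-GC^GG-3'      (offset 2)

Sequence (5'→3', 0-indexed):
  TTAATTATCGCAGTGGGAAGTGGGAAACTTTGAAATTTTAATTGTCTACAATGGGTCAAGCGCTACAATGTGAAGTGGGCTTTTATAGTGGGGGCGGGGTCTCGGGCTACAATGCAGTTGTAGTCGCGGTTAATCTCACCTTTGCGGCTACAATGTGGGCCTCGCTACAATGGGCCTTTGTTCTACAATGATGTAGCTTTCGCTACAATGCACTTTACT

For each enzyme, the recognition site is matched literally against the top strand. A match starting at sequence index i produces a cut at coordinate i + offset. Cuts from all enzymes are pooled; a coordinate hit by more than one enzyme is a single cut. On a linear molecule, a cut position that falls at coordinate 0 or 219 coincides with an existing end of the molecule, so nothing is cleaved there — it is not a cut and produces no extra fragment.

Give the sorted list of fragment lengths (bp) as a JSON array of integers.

[1,3,3,4,4,5,6,6,7,7,7,7,8,9,10,12,12,13,13,13,15,17,17,20]

Scan for sites:
  LmaVI AGTGGG/5: at [11, 18, 73, 86] ⇒ [16, 23, 78, 91]
  VbrII TTAAT/3: at [0, 37, 129] ⇒ [3, 40, 132]
  KluII CTTT/0: at [27, 79, 139, 175, 196, 212] ⇒ [27, 79, 139, 175, 196, 212]
  OquIV CTACAATG/1: at [45, 62, 106, 147, 164, 182, 202] ⇒ [46, 63, 107, 148, 165, 183, 203]
  MvoX GCGG/2: at [93, 125, 143] ⇒ [95, 127, 145]

All cut coordinates (distinct, sorted): [3, 16, 23, 27, 40, 46, 63, 78, 79, 91, 95, 107, 127, 132, 139, 145, 148, 165, 175, 183, 196, 203, 212]

Fragments:
  [0,3): 3 bp
  [3,16): 13 bp
  [16,23): 7 bp
  [23,27): 4 bp
  [27,40): 13 bp
  [40,46): 6 bp
  [46,63): 17 bp
  [63,78): 15 bp
  [78,79): 1 bp
  [79,91): 12 bp
  [91,95): 4 bp
  [95,107): 12 bp
  [107,127): 20 bp
  [127,132): 5 bp
  [132,139): 7 bp
  [139,145): 6 bp
  [145,148): 3 bp
  [148,165): 17 bp
  [165,175): 10 bp
  [175,183): 8 bp
  [183,196): 13 bp
  [196,203): 7 bp
  [203,212): 9 bp
  [212,219): 7 bp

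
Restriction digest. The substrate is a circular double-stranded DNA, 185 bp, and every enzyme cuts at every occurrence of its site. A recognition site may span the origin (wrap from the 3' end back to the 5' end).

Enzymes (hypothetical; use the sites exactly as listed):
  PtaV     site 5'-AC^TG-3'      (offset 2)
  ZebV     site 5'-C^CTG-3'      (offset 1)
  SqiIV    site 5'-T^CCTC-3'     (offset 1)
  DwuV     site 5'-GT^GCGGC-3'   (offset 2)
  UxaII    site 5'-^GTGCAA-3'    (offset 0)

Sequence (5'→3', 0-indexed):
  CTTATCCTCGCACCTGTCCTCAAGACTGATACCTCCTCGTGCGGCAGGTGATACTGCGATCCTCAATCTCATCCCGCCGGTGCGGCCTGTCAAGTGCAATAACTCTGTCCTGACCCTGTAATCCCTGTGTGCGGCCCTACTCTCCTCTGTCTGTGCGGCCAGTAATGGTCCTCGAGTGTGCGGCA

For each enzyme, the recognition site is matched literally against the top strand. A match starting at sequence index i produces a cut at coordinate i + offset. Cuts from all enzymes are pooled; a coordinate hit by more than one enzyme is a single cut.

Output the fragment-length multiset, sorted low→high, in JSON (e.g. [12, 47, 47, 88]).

[4,5,6,6,6,6,7,8,8,9,9,10,11,11,13,14,15,16,21]

Per-enzyme occurrences:
  PtaV (ACTG, off=2): starts [24, 52] → cuts [26, 54]
  ZebV (CCTG, off=1): starts [12, 85, 108, 114, 123] → cuts [13, 86, 109, 115, 124]
  SqiIV (TCCTC, off=1): starts [4, 16, 33, 59, 142, 168] → cuts [5, 17, 34, 60, 143, 169]
  DwuV (GTGCGGC, off=2): starts [38, 79, 128, 152, 177] → cuts [40, 81, 130, 154, 179]
  UxaII (GTGCAA, off=0): starts [93] → cuts [93]

All cut coordinates (distinct, sorted): [5, 13, 17, 26, 34, 40, 54, 60, 81, 86, 93, 109, 115, 124, 130, 143, 154, 169, 179]

Fragment lengths:
  5→13: 8 bp
  13→17: 4 bp
  17→26: 9 bp
  26→34: 8 bp
  34→40: 6 bp
  40→54: 14 bp
  54→60: 6 bp
  60→81: 21 bp
  81→86: 5 bp
  86→93: 7 bp
  93→109: 16 bp
  109→115: 6 bp
  115→124: 9 bp
  124→130: 6 bp
  130→143: 13 bp
  143→154: 11 bp
  154→169: 15 bp
  169→179: 10 bp
  179→5 (wrap): 185-179+5 = 11 bp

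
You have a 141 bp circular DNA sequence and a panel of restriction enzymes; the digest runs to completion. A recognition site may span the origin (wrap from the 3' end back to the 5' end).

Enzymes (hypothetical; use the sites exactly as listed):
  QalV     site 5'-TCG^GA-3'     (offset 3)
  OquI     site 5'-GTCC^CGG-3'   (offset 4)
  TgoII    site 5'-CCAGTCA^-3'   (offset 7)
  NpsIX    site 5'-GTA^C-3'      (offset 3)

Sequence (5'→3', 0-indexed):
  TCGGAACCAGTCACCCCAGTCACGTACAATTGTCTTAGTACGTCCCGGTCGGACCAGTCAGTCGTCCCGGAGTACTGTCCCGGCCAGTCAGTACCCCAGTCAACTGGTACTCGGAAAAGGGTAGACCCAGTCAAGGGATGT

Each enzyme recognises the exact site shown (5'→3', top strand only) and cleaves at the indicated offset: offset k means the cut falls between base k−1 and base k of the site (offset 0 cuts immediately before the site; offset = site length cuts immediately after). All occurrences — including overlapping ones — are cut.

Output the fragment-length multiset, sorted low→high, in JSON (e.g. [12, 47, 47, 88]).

Per-enzyme occurrences:
  QalV (TCGGA, off=3): starts [0, 48, 110] → cuts [3, 51, 113]
  OquI (GTCCCGG, off=4): starts [41, 63, 76] → cuts [45, 67, 80]
  TgoII (CCAGTCA, off=7): starts [6, 15, 53, 83, 95, 126] → cuts [13, 22, 60, 90, 102, 133]
  NpsIX (GTAC, off=3): starts [23, 37, 71, 90, 106] → cuts [26, 40, 74, 93, 109]

All cut coordinates (distinct, sorted): [3, 13, 22, 26, 40, 45, 51, 60, 67, 74, 80, 90, 93, 102, 109, 113, 133]

Fragment lengths:
  3→13: 10 bp
  13→22: 9 bp
  22→26: 4 bp
  26→40: 14 bp
  40→45: 5 bp
  45→51: 6 bp
  51→60: 9 bp
  60→67: 7 bp
  67→74: 7 bp
  74→80: 6 bp
  80→90: 10 bp
  90→93: 3 bp
  93→102: 9 bp
  102→109: 7 bp
  109→113: 4 bp
  113→133: 20 bp
  133→3 (wrap): 141-133+3 = 11 bp

[3,4,4,5,6,6,7,7,7,9,9,9,10,10,11,14,20]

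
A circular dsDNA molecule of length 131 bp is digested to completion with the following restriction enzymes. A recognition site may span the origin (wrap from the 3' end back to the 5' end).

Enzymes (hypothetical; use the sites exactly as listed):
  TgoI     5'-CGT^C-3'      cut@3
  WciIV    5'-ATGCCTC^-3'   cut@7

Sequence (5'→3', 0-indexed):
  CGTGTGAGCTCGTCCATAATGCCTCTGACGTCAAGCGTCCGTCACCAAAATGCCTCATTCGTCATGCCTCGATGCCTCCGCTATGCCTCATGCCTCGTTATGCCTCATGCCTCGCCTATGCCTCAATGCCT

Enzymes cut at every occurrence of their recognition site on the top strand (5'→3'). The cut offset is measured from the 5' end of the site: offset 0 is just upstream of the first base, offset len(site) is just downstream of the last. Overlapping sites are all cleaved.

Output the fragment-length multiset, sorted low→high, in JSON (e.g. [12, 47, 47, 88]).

[4,6,6,7,7,7,8,8,8,10,11,11,12,12,14]

Per-enzyme occurrences:
  TgoI (CGTC, off=3): starts [10, 28, 35, 39, 59] → cuts [13, 31, 38, 42, 62]
  WciIV (ATGCCTC, off=7): starts [18, 49, 63, 71, 82, 89, 99, 106, 117, 125] → cuts [1, 25, 56, 70, 78, 89, 96, 106, 113, 124]

All cut coordinates (distinct, sorted): [1, 13, 25, 31, 38, 42, 56, 62, 70, 78, 89, 96, 106, 113, 124]

Fragment lengths:
  1→13: 12 bp
  13→25: 12 bp
  25→31: 6 bp
  31→38: 7 bp
  38→42: 4 bp
  42→56: 14 bp
  56→62: 6 bp
  62→70: 8 bp
  70→78: 8 bp
  78→89: 11 bp
  89→96: 7 bp
  96→106: 10 bp
  106→113: 7 bp
  113→124: 11 bp
  124→1 (wrap): 131-124+1 = 8 bp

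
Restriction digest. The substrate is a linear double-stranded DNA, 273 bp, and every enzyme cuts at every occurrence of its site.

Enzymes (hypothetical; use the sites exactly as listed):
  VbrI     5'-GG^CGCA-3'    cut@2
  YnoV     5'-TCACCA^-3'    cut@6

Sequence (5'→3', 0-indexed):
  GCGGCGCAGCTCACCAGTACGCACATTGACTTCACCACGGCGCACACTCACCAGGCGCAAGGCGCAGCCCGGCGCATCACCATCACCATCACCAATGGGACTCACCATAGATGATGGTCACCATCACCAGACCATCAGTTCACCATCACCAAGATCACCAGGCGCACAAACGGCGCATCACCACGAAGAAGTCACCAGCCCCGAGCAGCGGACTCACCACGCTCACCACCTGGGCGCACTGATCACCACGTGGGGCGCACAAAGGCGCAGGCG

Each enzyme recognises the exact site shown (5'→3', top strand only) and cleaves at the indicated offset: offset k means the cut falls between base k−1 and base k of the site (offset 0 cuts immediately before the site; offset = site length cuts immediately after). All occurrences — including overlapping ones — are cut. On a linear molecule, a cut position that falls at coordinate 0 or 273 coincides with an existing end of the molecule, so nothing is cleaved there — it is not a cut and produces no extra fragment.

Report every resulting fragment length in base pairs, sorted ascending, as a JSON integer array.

Site scan:
  VbrI (GGCGCA, off=2): starts [2, 38, 53, 60, 70, 160, 171, 232, 253, 263] → cuts [4, 40, 55, 62, 72, 162, 173, 234, 255, 265]
  YnoV (TCACCA, off=6): starts [10, 31, 47, 76, 82, 88, 101, 117, 123, 139, 145, 154, 177, 191, 213, 222, 242] → cuts [16, 37, 53, 82, 88, 94, 107, 123, 129, 145, 151, 160, 183, 197, 219, 228, 248]

Pooled cuts: [4, 16, 37, 40, 53, 55, 62, 72, 82, 88, 94, 107, 123, 129, 145, 151, 160, 162, 173, 183, 197, 219, 228, 234, 248, 255, 265]

Fragment lengths:
  [0,4): 4 bp
  [4,16): 12 bp
  [16,37): 21 bp
  [37,40): 3 bp
  [40,53): 13 bp
  [53,55): 2 bp
  [55,62): 7 bp
  [62,72): 10 bp
  [72,82): 10 bp
  [82,88): 6 bp
  [88,94): 6 bp
  [94,107): 13 bp
  [107,123): 16 bp
  [123,129): 6 bp
  [129,145): 16 bp
  [145,151): 6 bp
  [151,160): 9 bp
  [160,162): 2 bp
  [162,173): 11 bp
  [173,183): 10 bp
  [183,197): 14 bp
  [197,219): 22 bp
  [219,228): 9 bp
  [228,234): 6 bp
  [234,248): 14 bp
  [248,255): 7 bp
  [255,265): 10 bp
  [265,273): 8 bp

[2,2,3,4,6,6,6,6,6,7,7,8,9,9,10,10,10,10,11,12,13,13,14,14,16,16,21,22]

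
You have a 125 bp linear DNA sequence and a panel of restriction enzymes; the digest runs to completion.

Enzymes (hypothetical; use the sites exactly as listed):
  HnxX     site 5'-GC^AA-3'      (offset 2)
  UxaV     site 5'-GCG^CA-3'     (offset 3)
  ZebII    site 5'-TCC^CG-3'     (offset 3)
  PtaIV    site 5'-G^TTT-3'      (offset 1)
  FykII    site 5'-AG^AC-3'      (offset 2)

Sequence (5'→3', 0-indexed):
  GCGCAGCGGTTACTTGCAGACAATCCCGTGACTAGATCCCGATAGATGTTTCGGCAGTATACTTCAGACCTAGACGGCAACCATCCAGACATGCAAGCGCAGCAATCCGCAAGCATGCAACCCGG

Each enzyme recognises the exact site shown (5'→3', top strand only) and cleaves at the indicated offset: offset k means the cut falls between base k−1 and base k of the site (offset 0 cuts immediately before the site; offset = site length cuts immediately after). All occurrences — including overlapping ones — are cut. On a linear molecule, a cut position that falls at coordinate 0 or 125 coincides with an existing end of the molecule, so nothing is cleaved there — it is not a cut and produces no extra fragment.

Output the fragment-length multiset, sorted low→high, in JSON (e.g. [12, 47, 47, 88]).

Per-enzyme occurrences:
  HnxX (GCAA, off=2): starts [76, 92, 101, 108, 116] → cuts [78, 94, 103, 110, 118]
  UxaV (GCGCA, off=3): starts [0, 96] → cuts [3, 99]
  ZebII (TCCCG, off=3): starts [23, 36] → cuts [26, 39]
  PtaIV (GTTT, off=1): starts [47] → cuts [48]
  FykII (AGAC, off=2): starts [17, 65, 71, 86] → cuts [19, 67, 73, 88]

Pooled cuts: [3, 19, 26, 39, 48, 67, 73, 78, 88, 94, 99, 103, 110, 118]

Fragments:
  [0,3): 3 bp
  [3,19): 16 bp
  [19,26): 7 bp
  [26,39): 13 bp
  [39,48): 9 bp
  [48,67): 19 bp
  [67,73): 6 bp
  [73,78): 5 bp
  [78,88): 10 bp
  [88,94): 6 bp
  [94,99): 5 bp
  [99,103): 4 bp
  [103,110): 7 bp
  [110,118): 8 bp
  [118,125): 7 bp

[3,4,5,5,6,6,7,7,7,8,9,10,13,16,19]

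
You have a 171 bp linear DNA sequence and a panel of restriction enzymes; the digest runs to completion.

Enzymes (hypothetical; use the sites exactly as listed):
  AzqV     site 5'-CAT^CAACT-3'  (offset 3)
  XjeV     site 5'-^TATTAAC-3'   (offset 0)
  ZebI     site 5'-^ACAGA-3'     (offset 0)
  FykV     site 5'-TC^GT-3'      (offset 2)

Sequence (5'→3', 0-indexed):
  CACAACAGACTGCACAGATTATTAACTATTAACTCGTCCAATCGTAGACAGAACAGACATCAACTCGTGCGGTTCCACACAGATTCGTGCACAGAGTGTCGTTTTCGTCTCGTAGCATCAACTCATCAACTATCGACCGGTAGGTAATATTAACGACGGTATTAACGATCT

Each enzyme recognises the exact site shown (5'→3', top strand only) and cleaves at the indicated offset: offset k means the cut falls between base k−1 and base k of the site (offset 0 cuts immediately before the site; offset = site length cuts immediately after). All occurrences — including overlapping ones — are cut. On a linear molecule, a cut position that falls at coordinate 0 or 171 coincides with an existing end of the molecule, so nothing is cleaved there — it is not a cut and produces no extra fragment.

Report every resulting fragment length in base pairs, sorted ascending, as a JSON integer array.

[4,4,4,5,5,6,6,6,7,7,8,8,8,8,9,9,10,12,12,12,21]

Per-enzyme occurrences:
  AzqV (CATCAACT, off=3): starts [57, 115, 123] → cuts [60, 118, 126]
  XjeV (TATTAAC, off=0): starts [19, 26, 147, 159] → cuts [19, 26, 147, 159]
  ZebI (ACAGA, off=0): starts [4, 13, 47, 52, 78, 90] → cuts [4, 13, 47, 52, 78, 90]
  FykV (TCGT, off=2): starts [33, 41, 64, 84, 98, 104, 109] → cuts [35, 43, 66, 86, 100, 106, 111]

All cut coordinates (distinct, sorted): [4, 13, 19, 26, 35, 43, 47, 52, 60, 66, 78, 86, 90, 100, 106, 111, 118, 126, 147, 159]

Fragments:
  [0,4): 4 bp
  [4,13): 9 bp
  [13,19): 6 bp
  [19,26): 7 bp
  [26,35): 9 bp
  [35,43): 8 bp
  [43,47): 4 bp
  [47,52): 5 bp
  [52,60): 8 bp
  [60,66): 6 bp
  [66,78): 12 bp
  [78,86): 8 bp
  [86,90): 4 bp
  [90,100): 10 bp
  [100,106): 6 bp
  [106,111): 5 bp
  [111,118): 7 bp
  [118,126): 8 bp
  [126,147): 21 bp
  [147,159): 12 bp
  [159,171): 12 bp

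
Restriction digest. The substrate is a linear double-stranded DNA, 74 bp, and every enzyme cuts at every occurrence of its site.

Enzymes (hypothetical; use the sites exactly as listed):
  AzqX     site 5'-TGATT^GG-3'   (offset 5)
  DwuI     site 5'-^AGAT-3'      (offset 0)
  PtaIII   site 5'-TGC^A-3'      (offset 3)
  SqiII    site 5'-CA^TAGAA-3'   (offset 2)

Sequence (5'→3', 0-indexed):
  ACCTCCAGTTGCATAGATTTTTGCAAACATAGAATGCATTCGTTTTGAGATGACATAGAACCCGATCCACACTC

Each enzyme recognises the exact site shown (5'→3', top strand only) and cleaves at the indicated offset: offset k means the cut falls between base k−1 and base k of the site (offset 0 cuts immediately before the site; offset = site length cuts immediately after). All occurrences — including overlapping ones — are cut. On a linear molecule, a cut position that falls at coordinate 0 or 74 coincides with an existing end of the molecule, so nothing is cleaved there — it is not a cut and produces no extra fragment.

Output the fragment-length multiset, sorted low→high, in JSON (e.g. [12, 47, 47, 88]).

[2,5,8,8,10,10,12,19]

Per-enzyme occurrences:
  AzqX (TGATTGG, off=5): no sites
  DwuI AGAT/0: at [14, 47] ⇒ [14, 47]
  PtaIII TGCA/3: at [9, 21, 34] ⇒ [12, 24, 37]
  SqiII CATAGAA/2: at [27, 53] ⇒ [29, 55]

All cut coordinates (distinct, sorted): [12, 14, 24, 29, 37, 47, 55]

Fragment lengths:
  [0,12): 12 bp
  [12,14): 2 bp
  [14,24): 10 bp
  [24,29): 5 bp
  [29,37): 8 bp
  [37,47): 10 bp
  [47,55): 8 bp
  [55,74): 19 bp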